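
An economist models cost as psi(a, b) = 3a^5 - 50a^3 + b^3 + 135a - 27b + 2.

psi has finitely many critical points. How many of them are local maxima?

psi separates as a function of a plus a function of b, so ∇psi=0 decouples.
∂psi/∂a = 15(a - 3)(a - 1)(a + 1)(a + 3) = 0 at a ∈ {-3, -1, 1, 3}; ∂psi/∂b = 3(b - 3)(b + 3) = 0 at b ∈ {-3, 3}.
The Hessian is diagonal: diag(psi_aa, psi_bb). Second derivatives: psi_aa(-3)=-720, psi_aa(-1)=240, psi_aa(1)=-240, psi_aa(3)=720; psi_bb(-3)=-18, psi_bb(3)=18.
Local maxima occur where both diagonal entries negative: (-3, -3), (1, -3). Count: 2.

2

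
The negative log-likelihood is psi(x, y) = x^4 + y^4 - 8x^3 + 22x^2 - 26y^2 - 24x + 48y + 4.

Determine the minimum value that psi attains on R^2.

psi(x,y) separates as P(x) + Q(y) + 4, so its minimum is min P + min Q + 4.
P'(x) = 4(x - 3)(x - 2)(x - 1) vanishes at x ∈ {1, 2, 3}; Q'(y) = 4(y - 3)(y - 1)(y + 4) vanishes at y ∈ {-4, 1, 3}.
Local minima of P (where P''>0): P(1)=-9, P(3)=-9. Local minima of Q: Q(-4)=-352, Q(3)=-9.
So the global minimum of psi is P(1) + Q(-4) + 4 = -9 − 352 + 4 = -357, attained at (1, -4).

-357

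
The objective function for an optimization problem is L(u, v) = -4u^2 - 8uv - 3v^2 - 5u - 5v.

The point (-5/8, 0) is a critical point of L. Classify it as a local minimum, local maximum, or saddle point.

The Hessian of L is constant: H = [[-8, -8], [-8, -6]].
det(H) = (-8)·(-6) − (-8)² = -16.
Since det(H) < 0, H is indefinite and the critical point is a saddle point.

saddle point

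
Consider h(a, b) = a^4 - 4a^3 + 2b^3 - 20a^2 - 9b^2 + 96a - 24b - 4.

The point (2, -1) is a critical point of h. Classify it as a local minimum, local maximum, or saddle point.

local maximum

The mixed partial ∂²h/∂a∂b is 0, so the Hessian at any point is diag(h_aa, h_bb) = diag(4(3a^2 - 6a - 10), 6(2b - 3)).
At (2, -1): H = diag(-40, -30).
Both eigenvalues are negative, so H is negative definite: a local maximum.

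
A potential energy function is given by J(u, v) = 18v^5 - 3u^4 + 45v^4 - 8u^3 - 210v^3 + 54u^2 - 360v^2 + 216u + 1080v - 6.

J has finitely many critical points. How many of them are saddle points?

J separates as a function of u plus a function of v, so ∇J=0 decouples.
∂J/∂u = -12(u - 3)(u + 2)(u + 3) = 0 at u ∈ {-3, -2, 3}; ∂J/∂v = 90(v - 2)(v - 1)(v + 2)(v + 3) = 0 at v ∈ {-3, -2, 1, 2}.
The Hessian is diagonal: diag(J_uu, J_vv). Second derivatives: J_uu(-3)=-72, J_uu(-2)=60, J_uu(3)=-360; J_vv(-3)=-1800, J_vv(-2)=1080, J_vv(1)=-1080, J_vv(2)=1800.
Saddle points occur where the two diagonal entries have opposite signs: (-3, -2), (-3, 2), (-2, -3), (-2, 1), (3, -2), (3, 2). Count: 6.

6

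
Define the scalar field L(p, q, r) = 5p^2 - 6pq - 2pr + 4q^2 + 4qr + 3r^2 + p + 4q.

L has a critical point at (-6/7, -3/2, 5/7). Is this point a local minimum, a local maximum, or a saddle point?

local minimum

The Hessian is constant: H = [[10, -6, -2], [-6, 8, 4], [-2, 4, 6]].
Leading principal minors: Δ₁ = 10, Δ₂ = 44, Δ₃ = 168.
All leading minors are positive, so H is positive definite: a local minimum.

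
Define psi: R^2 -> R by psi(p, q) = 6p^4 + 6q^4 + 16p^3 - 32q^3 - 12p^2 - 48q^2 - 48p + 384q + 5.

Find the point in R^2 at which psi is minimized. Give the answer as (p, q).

(1, -2)

psi(p,q) separates as A(p) + B(q) + 5, so its minimum is min A + min B + 5.
A'(p) = 24(p - 1)(p + 1)(p + 2) vanishes at p ∈ {-2, -1, 1}; B'(q) = 24(q - 4)(q - 2)(q + 2) vanishes at q ∈ {-2, 2, 4}.
Local minima of A (where A''>0): A(-2)=16, A(1)=-38. Local minima of B: B(-2)=-608, B(4)=256.
So the global minimum of psi is A(1) + B(-2) + 5 = -38 − 608 + 5 = -641, attained at (1, -2).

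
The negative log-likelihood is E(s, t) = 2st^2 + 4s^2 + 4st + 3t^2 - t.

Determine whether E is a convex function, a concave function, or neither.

The term 2st^2 is cubic, so the Hessian is not constant.
∂²E/∂t² = 4s + 6, which takes both signs as s varies (negative for sufficiently negative s). A diagonal entry of the Hessian changing sign means the Hessian is neither positive- nor negative-semidefinite on all of R^2.

neither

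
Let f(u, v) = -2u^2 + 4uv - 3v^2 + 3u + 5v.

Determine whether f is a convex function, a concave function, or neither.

f is quadratic, so its Hessian is the constant matrix H = [[-4, 4], [4, -6]].
det(H) = 8, tr(H) = -10.
det(H) > 0 and tr(H) < 0, so H is negative definite everywhere: concave.

concave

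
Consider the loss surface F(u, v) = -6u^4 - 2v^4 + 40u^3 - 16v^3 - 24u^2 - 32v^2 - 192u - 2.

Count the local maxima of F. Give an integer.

F separates as a function of u plus a function of v, so ∇F=0 decouples.
∂F/∂u = -24(u - 4)(u - 2)(u + 1) = 0 at u ∈ {-1, 2, 4}; ∂F/∂v = -8v(v + 2)(v + 4) = 0 at v ∈ {-4, -2, 0}.
The Hessian is diagonal: diag(F_uu, F_vv). Second derivatives: F_uu(-1)=-360, F_uu(2)=144, F_uu(4)=-240; F_vv(-4)=-64, F_vv(-2)=32, F_vv(0)=-64.
Local maxima occur where both diagonal entries negative: (-1, -4), (-1, 0), (4, -4), (4, 0). Count: 4.

4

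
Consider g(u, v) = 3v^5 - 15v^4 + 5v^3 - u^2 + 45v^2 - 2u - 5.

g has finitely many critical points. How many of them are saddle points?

g separates as a function of u plus a function of v, so ∇g=0 decouples.
∂g/∂u = -2(u + 1) = 0 at u ∈ {-1}; ∂g/∂v = 15v(v - 3)(v - 2)(v + 1) = 0 at v ∈ {-1, 0, 2, 3}.
The Hessian is diagonal: diag(g_uu, g_vv). Second derivatives: g_uu(-1)=-2; g_vv(-1)=-180, g_vv(0)=90, g_vv(2)=-90, g_vv(3)=180.
Saddle points occur where the two diagonal entries have opposite signs: (-1, 0), (-1, 3). Count: 2.

2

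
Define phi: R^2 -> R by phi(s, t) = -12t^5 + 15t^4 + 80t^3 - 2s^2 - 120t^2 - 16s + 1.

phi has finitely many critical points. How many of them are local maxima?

2

phi separates as a function of s plus a function of t, so ∇phi=0 decouples.
∂phi/∂s = -4(s + 4) = 0 at s ∈ {-4}; ∂phi/∂t = -60t(t - 2)(t - 1)(t + 2) = 0 at t ∈ {-2, 0, 1, 2}.
The Hessian is diagonal: diag(phi_ss, phi_tt). Second derivatives: phi_ss(-4)=-4; phi_tt(-2)=1440, phi_tt(0)=-240, phi_tt(1)=180, phi_tt(2)=-480.
Local maxima occur where both diagonal entries negative: (-4, 0), (-4, 2). Count: 2.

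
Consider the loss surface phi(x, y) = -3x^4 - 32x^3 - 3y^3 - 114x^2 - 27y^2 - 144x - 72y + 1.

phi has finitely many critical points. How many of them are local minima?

phi separates as a function of x plus a function of y, so ∇phi=0 decouples.
∂phi/∂x = -12(x + 1)(x + 3)(x + 4) = 0 at x ∈ {-4, -3, -1}; ∂phi/∂y = -9(y + 2)(y + 4) = 0 at y ∈ {-4, -2}.
The Hessian is diagonal: diag(phi_xx, phi_yy). Second derivatives: phi_xx(-4)=-36, phi_xx(-3)=24, phi_xx(-1)=-72; phi_yy(-4)=18, phi_yy(-2)=-18.
Local minima occur where both diagonal entries positive: (-3, -4). Count: 1.

1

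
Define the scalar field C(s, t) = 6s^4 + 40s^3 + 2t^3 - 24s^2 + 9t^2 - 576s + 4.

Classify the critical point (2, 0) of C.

local minimum

The mixed partial ∂²C/∂s∂t is 0, so the Hessian at any point is diag(C_ss, C_tt) = diag(24(3s^2 + 10s - 2), 6(2t + 3)).
At (2, 0): H = diag(720, 18).
Both eigenvalues are positive, so H is positive definite: a local minimum.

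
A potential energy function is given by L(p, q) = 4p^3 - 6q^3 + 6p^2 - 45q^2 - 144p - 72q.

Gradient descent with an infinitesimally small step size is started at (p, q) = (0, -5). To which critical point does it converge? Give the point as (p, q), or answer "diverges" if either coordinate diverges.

(3, -4)

L is separable, so gradient descent decouples: p follows -∂L/∂p, q follows -∂L/∂q.
∂L/∂p = 12(p - 3)(p + 4); at p=0 this is -144, so p increases.
∂L/∂q = -18(q + 1)(q + 4); at q=-5 this is -72, so q increases.
p converges to its nearest critical value 3 (a local min of the p-part); q converges to -4. The iterate converges to (3, -4).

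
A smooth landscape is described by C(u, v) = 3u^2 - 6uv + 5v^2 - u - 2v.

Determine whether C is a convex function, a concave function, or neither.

convex

C is quadratic, so its Hessian is the constant matrix H = [[6, -6], [-6, 10]].
det(H) = 24, tr(H) = 16.
det(H) > 0 and tr(H) > 0, so H is positive definite everywhere: convex.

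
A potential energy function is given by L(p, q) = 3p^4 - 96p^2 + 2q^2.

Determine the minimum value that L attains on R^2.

-768

L(p,q) separates as A(p) + B(q), so its minimum is min A + min B.
A'(p) = 12p(p - 4)(p + 4) vanishes at p ∈ {-4, 0, 4}; B'(q) = 4q vanishes at q ∈ {0}.
Local minima of A (where A''>0): A(-4)=-768, A(4)=-768. Local minima of B: B(0)=0.
So the global minimum of L is A(-4) + B(0) = -768 + 0 = -768, attained at (-4, 0).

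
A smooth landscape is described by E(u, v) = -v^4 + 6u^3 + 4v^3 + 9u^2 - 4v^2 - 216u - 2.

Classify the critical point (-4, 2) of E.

The mixed partial ∂²E/∂u∂v is 0, so the Hessian at any point is diag(E_uu, E_vv) = diag(18(2u + 1), 4(-3v^2 + 6v - 2)).
At (-4, 2): H = diag(-126, -8).
Both eigenvalues are negative, so H is negative definite: a local maximum.

local maximum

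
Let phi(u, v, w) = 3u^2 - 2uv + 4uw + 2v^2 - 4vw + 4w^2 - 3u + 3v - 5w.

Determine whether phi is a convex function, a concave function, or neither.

phi is quadratic, so its Hessian is the constant matrix H = [[6, -2, 4], [-2, 4, -4], [4, -4, 8]].
Leading principal minors: 6, 20, 64.
All positive ⇒ H ≻ 0 ⇒ convex.

convex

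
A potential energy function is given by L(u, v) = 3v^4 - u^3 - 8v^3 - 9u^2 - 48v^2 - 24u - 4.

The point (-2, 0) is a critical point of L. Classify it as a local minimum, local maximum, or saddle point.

The mixed partial ∂²L/∂u∂v is 0, so the Hessian at any point is diag(L_uu, L_vv) = diag(-6(u + 3), 12(3v^2 - 4v - 8)).
At (-2, 0): H = diag(-6, -96).
Both eigenvalues are negative, so H is negative definite: a local maximum.

local maximum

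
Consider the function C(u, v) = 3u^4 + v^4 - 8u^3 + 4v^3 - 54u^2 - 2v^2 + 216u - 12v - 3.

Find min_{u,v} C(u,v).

C(u,v) separates as P(u) + Q(v) − 3, so its minimum is min P + min Q − 3.
P'(u) = 12(u - 3)(u - 2)(u + 3) vanishes at u ∈ {-3, 2, 3}; Q'(v) = 4(v - 1)(v + 1)(v + 3) vanishes at v ∈ {-3, -1, 1}.
Local minima of P (where P''>0): P(-3)=-675, P(3)=189. Local minima of Q: Q(-3)=-9, Q(1)=-9.
So the global minimum of C is P(-3) + Q(-3) − 3 = -675 − 9 − 3 = -687, attained at (-3, -3).

-687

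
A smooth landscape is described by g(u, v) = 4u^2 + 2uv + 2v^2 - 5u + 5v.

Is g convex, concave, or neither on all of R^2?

convex

g is quadratic, so its Hessian is the constant matrix H = [[8, 2], [2, 4]].
det(H) = 28, tr(H) = 12.
det(H) > 0 and tr(H) > 0, so H is positive definite everywhere: convex.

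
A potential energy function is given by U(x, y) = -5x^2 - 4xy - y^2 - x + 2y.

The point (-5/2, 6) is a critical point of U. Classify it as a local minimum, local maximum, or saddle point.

The Hessian of U is constant: H = [[-10, -4], [-4, -2]].
det(H) = (-10)·(-2) − (-4)² = 4.
det(H) > 0 and tr(H) = -12 < 0, so H is negative definite and the point is a local maximum.

local maximum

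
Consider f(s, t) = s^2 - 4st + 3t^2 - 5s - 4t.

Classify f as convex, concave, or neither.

f is quadratic, so its Hessian is the constant matrix H = [[2, -4], [-4, 6]].
det(H) = -4, tr(H) = 8.
det(H) < 0, so H is indefinite: neither convex nor concave.

neither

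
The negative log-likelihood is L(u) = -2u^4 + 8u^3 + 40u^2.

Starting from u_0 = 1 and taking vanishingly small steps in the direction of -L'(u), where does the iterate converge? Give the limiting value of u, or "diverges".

L'(u) = -8u(u - 5)(u + 2), so L'(1) = 96.
Gradient descent moves in the -L' direction, i.e. u is decreasing.
The nearest critical point in that direction is u = 0, where L'' = 80 > 0 (a local minimum). The iterate converges there.

0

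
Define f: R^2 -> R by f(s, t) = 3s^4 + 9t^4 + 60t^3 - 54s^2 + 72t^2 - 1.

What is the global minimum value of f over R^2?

-628

f(s,t) separates as P(s) + Q(t) − 1, so its minimum is min P + min Q − 1.
P'(s) = 12s(s - 3)(s + 3) vanishes at s ∈ {-3, 0, 3}; Q'(t) = 36t(t + 1)(t + 4) vanishes at t ∈ {-4, -1, 0}.
Local minima of P (where P''>0): P(-3)=-243, P(3)=-243. Local minima of Q: Q(-4)=-384, Q(0)=0.
So the global minimum of f is P(-3) + Q(-4) − 1 = -243 − 384 − 1 = -628, attained at (-3, -4).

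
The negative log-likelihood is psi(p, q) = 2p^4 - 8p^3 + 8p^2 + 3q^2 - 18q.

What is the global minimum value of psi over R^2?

psi(p,q) separates as A(p) + B(q), so its minimum is min A + min B.
A'(p) = 8p(p - 2)(p - 1) vanishes at p ∈ {0, 1, 2}; B'(q) = 6q - 18 vanishes at q ∈ {3}.
Local minima of A (where A''>0): A(0)=0, A(2)=0. Local minima of B: B(3)=-27.
So the global minimum of psi is A(0) + B(3) = 0 − 27 = -27, attained at (0, 3).

-27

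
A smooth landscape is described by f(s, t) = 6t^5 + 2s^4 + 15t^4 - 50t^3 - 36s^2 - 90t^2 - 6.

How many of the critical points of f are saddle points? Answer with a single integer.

f separates as a function of s plus a function of t, so ∇f=0 decouples.
∂f/∂s = 8s(s - 3)(s + 3) = 0 at s ∈ {-3, 0, 3}; ∂f/∂t = 30t(t - 2)(t + 1)(t + 3) = 0 at t ∈ {-3, -1, 0, 2}.
The Hessian is diagonal: diag(f_ss, f_tt). Second derivatives: f_ss(-3)=144, f_ss(0)=-72, f_ss(3)=144; f_tt(-3)=-900, f_tt(-1)=180, f_tt(0)=-180, f_tt(2)=900.
Saddle points occur where the two diagonal entries have opposite signs: (-3, -3), (-3, 0), (0, -1), (0, 2), (3, -3), (3, 0). Count: 6.

6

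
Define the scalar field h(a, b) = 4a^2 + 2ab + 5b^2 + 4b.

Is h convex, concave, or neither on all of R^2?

h is quadratic, so its Hessian is the constant matrix H = [[8, 2], [2, 10]].
det(H) = 76, tr(H) = 18.
det(H) > 0 and tr(H) > 0, so H is positive definite everywhere: convex.

convex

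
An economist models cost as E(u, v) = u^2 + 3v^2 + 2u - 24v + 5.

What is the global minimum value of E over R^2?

-44

E(u,v) separates as P(u) + Q(v) + 5, so its minimum is min P + min Q + 5.
P'(u) = 2u + 2 vanishes at u ∈ {-1}; Q'(v) = 6v - 24 vanishes at v ∈ {4}.
Local minima of P (where P''>0): P(-1)=-1. Local minima of Q: Q(4)=-48.
So the global minimum of E is P(-1) + Q(4) + 5 = -1 − 48 + 5 = -44, attained at (-1, 4).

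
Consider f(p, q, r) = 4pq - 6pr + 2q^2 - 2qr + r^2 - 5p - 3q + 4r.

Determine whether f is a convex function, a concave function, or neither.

f is quadratic, so its Hessian is the constant matrix H = [[0, 4, -6], [4, 4, -2], [-6, -2, 2]].
Leading principal minors: 0, -16, -80.
Neither pattern holds ⇒ H is indefinite ⇒ neither convex nor concave.

neither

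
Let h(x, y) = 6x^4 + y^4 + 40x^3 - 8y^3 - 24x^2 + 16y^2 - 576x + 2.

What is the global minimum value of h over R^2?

h(x,y) separates as P(x) + Q(y) + 2, so its minimum is min P + min Q + 2.
P'(x) = 24(x - 2)(x + 3)(x + 4) vanishes at x ∈ {-4, -3, 2}; Q'(y) = 4y(y - 4)(y - 2) vanishes at y ∈ {0, 2, 4}.
Local minima of P (where P''>0): P(-4)=896, P(2)=-832. Local minima of Q: Q(0)=0, Q(4)=0.
So the global minimum of h is P(2) + Q(0) + 2 = -832 + 0 + 2 = -830, attained at (2, 0).

-830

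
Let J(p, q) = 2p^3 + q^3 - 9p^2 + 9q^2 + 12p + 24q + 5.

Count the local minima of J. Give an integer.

1

J separates as a function of p plus a function of q, so ∇J=0 decouples.
∂J/∂p = 6(p - 2)(p - 1) = 0 at p ∈ {1, 2}; ∂J/∂q = 3(q + 2)(q + 4) = 0 at q ∈ {-4, -2}.
The Hessian is diagonal: diag(J_pp, J_qq). Second derivatives: J_pp(1)=-6, J_pp(2)=6; J_qq(-4)=-6, J_qq(-2)=6.
Local minima occur where both diagonal entries positive: (2, -2). Count: 1.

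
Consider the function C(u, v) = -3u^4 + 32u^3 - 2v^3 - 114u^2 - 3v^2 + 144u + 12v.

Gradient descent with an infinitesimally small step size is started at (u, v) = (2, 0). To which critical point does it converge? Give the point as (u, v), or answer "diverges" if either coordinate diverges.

(3, -2)

C is separable, so gradient descent decouples: u follows -∂C/∂u, v follows -∂C/∂v.
∂C/∂u = -12(u - 4)(u - 3)(u - 1); at u=2 this is -24, so u increases.
∂C/∂v = -6(v - 1)(v + 2); at v=0 this is 12, so v decreases.
u converges to its nearest critical value 3 (a local min of the u-part); v converges to -2. The iterate converges to (3, -2).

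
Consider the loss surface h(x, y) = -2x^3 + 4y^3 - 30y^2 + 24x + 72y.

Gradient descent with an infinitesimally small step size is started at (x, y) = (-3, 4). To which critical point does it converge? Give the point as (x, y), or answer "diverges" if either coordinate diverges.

h is separable, so gradient descent decouples: x follows -∂h/∂x, y follows -∂h/∂y.
∂h/∂x = -6(x - 2)(x + 2); at x=-3 this is -30, so x increases.
∂h/∂y = 12(y - 3)(y - 2); at y=4 this is 24, so y decreases.
x converges to its nearest critical value -2 (a local min of the x-part); y converges to 3. The iterate converges to (-2, 3).

(-2, 3)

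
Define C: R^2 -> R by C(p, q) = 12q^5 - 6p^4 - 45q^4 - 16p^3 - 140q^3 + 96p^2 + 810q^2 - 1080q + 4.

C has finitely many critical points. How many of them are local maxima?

C separates as a function of p plus a function of q, so ∇C=0 decouples.
∂C/∂p = -24p(p - 2)(p + 4) = 0 at p ∈ {-4, 0, 2}; ∂C/∂q = 60(q - 3)(q - 2)(q - 1)(q + 3) = 0 at q ∈ {-3, 1, 2, 3}.
The Hessian is diagonal: diag(C_pp, C_qq). Second derivatives: C_pp(-4)=-576, C_pp(0)=192, C_pp(2)=-288; C_qq(-3)=-7200, C_qq(1)=480, C_qq(2)=-300, C_qq(3)=720.
Local maxima occur where both diagonal entries negative: (-4, -3), (-4, 2), (2, -3), (2, 2). Count: 4.

4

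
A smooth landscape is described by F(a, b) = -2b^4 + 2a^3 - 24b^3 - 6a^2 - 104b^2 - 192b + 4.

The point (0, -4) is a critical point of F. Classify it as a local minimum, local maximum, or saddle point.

The mixed partial ∂²F/∂a∂b is 0, so the Hessian at any point is diag(F_aa, F_bb) = diag(12(a - 1), -8(3b^2 + 18b + 26)).
At (0, -4): H = diag(-12, -16).
Both eigenvalues are negative, so H is negative definite: a local maximum.

local maximum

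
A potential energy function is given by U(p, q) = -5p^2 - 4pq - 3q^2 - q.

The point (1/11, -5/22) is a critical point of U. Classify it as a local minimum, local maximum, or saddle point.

The Hessian of U is constant: H = [[-10, -4], [-4, -6]].
det(H) = (-10)·(-6) − (-4)² = 44.
det(H) > 0 and tr(H) = -16 < 0, so H is negative definite and the point is a local maximum.

local maximum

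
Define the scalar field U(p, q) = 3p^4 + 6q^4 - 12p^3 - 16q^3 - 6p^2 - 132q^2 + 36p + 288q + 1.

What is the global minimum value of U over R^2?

U(p,q) separates as A(p) + B(q) + 1, so its minimum is min A + min B + 1.
A'(p) = 12(p - 3)(p - 1)(p + 1) vanishes at p ∈ {-1, 1, 3}; B'(q) = 24(q - 4)(q - 1)(q + 3) vanishes at q ∈ {-3, 1, 4}.
Local minima of A (where A''>0): A(-1)=-27, A(3)=-27. Local minima of B: B(-3)=-1134, B(4)=-448.
So the global minimum of U is A(-1) + B(-3) + 1 = -27 − 1134 + 1 = -1160, attained at (-1, -3).

-1160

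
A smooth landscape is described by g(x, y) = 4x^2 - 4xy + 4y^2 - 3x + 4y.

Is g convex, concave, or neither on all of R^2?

convex

g is quadratic, so its Hessian is the constant matrix H = [[8, -4], [-4, 8]].
det(H) = 48, tr(H) = 16.
det(H) > 0 and tr(H) > 0, so H is positive definite everywhere: convex.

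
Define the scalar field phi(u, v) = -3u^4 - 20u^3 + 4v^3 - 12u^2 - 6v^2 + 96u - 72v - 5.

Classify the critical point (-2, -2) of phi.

saddle point

The mixed partial ∂²phi/∂u∂v is 0, so the Hessian at any point is diag(phi_uu, phi_vv) = diag(-12(3u^2 + 10u + 2), 12(2v - 1)).
At (-2, -2): H = diag(72, -60).
The eigenvalues have opposite signs, so H is indefinite: a saddle point.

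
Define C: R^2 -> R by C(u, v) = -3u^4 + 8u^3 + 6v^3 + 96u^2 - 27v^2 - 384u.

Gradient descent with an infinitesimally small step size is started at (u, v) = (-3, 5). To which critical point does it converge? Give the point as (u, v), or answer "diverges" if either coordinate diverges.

(2, 3)

C is separable, so gradient descent decouples: u follows -∂C/∂u, v follows -∂C/∂v.
∂C/∂u = -12(u - 4)(u - 2)(u + 4); at u=-3 this is -420, so u increases.
∂C/∂v = 18v(v - 3); at v=5 this is 180, so v decreases.
u converges to its nearest critical value 2 (a local min of the u-part); v converges to 3. The iterate converges to (2, 3).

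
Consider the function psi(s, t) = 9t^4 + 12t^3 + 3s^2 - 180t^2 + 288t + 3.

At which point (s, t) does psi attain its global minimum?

psi(s,t) separates as P(s) + Q(t) + 3, so its minimum is min P + min Q + 3.
P'(s) = 6s vanishes at s ∈ {0}; Q'(t) = 36(t - 2)(t - 1)(t + 4) vanishes at t ∈ {-4, 1, 2}.
Local minima of P (where P''>0): P(0)=0. Local minima of Q: Q(-4)=-2496, Q(2)=96.
So the global minimum of psi is P(0) + Q(-4) + 3 = 0 − 2496 + 3 = -2493, attained at (0, -4).

(0, -4)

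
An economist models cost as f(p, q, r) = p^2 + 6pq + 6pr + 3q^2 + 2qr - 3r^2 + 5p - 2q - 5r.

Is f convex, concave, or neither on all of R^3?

neither

f is quadratic, so its Hessian is the constant matrix H = [[2, 6, 6], [6, 6, 2], [6, 2, -6]].
Leading principal minors: 2, -24, 64.
Neither pattern holds ⇒ H is indefinite ⇒ neither convex nor concave.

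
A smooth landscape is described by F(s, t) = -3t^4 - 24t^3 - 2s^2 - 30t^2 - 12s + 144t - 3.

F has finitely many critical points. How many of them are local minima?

F separates as a function of s plus a function of t, so ∇F=0 decouples.
∂F/∂s = -4(s + 3) = 0 at s ∈ {-3}; ∂F/∂t = -12(t - 1)(t + 3)(t + 4) = 0 at t ∈ {-4, -3, 1}.
The Hessian is diagonal: diag(F_ss, F_tt). Second derivatives: F_ss(-3)=-4; F_tt(-4)=-60, F_tt(-3)=48, F_tt(1)=-240.
Local minima occur where both diagonal entries positive: none. Count: 0.

0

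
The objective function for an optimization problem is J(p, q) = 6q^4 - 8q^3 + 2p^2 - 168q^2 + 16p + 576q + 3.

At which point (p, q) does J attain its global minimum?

(-4, -4)

J(p,q) separates as A(p) + B(q) + 3, so its minimum is min A + min B + 3.
A'(p) = 4p + 16 vanishes at p ∈ {-4}; B'(q) = 24(q - 3)(q - 2)(q + 4) vanishes at q ∈ {-4, 2, 3}.
Local minima of A (where A''>0): A(-4)=-32. Local minima of B: B(-4)=-2944, B(3)=486.
So the global minimum of J is A(-4) + B(-4) + 3 = -32 − 2944 + 3 = -2973, attained at (-4, -4).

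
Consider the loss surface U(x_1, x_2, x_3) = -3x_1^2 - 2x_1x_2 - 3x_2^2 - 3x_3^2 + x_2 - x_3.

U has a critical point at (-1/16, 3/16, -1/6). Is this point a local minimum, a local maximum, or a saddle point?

The Hessian is constant: H = [[-6, -2, 0], [-2, -6, 0], [0, 0, -6]].
Leading principal minors: Δ₁ = -6, Δ₂ = 32, Δ₃ = -192.
The minors alternate sign starting negative (−, +, −), so H is negative definite: a local maximum.

local maximum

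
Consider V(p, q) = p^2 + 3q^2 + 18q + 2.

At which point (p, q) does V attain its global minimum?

V(p,q) separates as A(p) + B(q) + 2, so its minimum is min A + min B + 2.
A'(p) = 2p vanishes at p ∈ {0}; B'(q) = 6q + 18 vanishes at q ∈ {-3}.
Local minima of A (where A''>0): A(0)=0. Local minima of B: B(-3)=-27.
So the global minimum of V is A(0) + B(-3) + 2 = 0 − 27 + 2 = -25, attained at (0, -3).

(0, -3)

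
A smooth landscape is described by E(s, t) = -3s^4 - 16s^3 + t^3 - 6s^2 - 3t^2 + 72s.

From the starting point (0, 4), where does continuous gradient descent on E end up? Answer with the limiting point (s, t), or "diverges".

E is separable, so gradient descent decouples: s follows -∂E/∂s, t follows -∂E/∂t.
∂E/∂s = -12(s - 1)(s + 2)(s + 3); at s=0 this is 72, so s decreases.
∂E/∂t = 3t(t - 2); at t=4 this is 24, so t decreases.
s converges to its nearest critical value -2 (a local min of the s-part); t converges to 2. The iterate converges to (-2, 2).

(-2, 2)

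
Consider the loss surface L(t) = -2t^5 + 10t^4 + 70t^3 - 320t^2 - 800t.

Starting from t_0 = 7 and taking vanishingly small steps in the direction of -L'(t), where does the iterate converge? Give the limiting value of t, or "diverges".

diverges

L'(t) = -10(t - 5)(t - 4)(t + 1)(t + 4), so L'(7) = -5280.
Gradient descent moves in the -L' direction, i.e. t is increasing.
There is no critical point above t=7, and L' keeps the same sign, so the iterate runs off to +∞.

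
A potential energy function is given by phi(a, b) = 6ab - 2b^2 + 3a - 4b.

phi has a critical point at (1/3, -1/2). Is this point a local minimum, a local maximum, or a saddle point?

The Hessian of phi is constant: H = [[0, 6], [6, -4]].
det(H) = 0·(-4) − 6² = -36.
Since det(H) < 0, H is indefinite and the critical point is a saddle point.

saddle point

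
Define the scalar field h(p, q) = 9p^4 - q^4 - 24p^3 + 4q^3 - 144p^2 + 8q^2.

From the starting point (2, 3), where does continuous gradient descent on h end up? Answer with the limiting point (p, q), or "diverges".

(4, 0)

h is separable, so gradient descent decouples: p follows -∂h/∂p, q follows -∂h/∂q.
∂h/∂p = 36p(p - 4)(p + 2); at p=2 this is -576, so p increases.
∂h/∂q = -4q(q - 4)(q + 1); at q=3 this is 48, so q decreases.
p converges to its nearest critical value 4 (a local min of the p-part); q converges to 0. The iterate converges to (4, 0).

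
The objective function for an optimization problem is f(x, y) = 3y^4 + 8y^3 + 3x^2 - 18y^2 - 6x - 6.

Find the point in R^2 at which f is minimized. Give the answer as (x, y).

f(x,y) separates as P(x) + Q(y) − 6, so its minimum is min P + min Q − 6.
P'(x) = 6x - 6 vanishes at x ∈ {1}; Q'(y) = 12y(y - 1)(y + 3) vanishes at y ∈ {-3, 0, 1}.
Local minima of P (where P''>0): P(1)=-3. Local minima of Q: Q(-3)=-135, Q(1)=-7.
So the global minimum of f is P(1) + Q(-3) − 6 = -3 − 135 − 6 = -144, attained at (1, -3).

(1, -3)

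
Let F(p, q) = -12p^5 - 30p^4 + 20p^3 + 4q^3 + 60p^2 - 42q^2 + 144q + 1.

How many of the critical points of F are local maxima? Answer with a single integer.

2

F separates as a function of p plus a function of q, so ∇F=0 decouples.
∂F/∂p = -60p(p - 1)(p + 1)(p + 2) = 0 at p ∈ {-2, -1, 0, 1}; ∂F/∂q = 12(q - 4)(q - 3) = 0 at q ∈ {3, 4}.
The Hessian is diagonal: diag(F_pp, F_qq). Second derivatives: F_pp(-2)=360, F_pp(-1)=-120, F_pp(0)=120, F_pp(1)=-360; F_qq(3)=-12, F_qq(4)=12.
Local maxima occur where both diagonal entries negative: (-1, 3), (1, 3). Count: 2.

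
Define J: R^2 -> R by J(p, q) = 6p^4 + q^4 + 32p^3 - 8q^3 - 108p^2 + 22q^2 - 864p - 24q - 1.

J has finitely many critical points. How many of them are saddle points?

4

J separates as a function of p plus a function of q, so ∇J=0 decouples.
∂J/∂p = 24(p - 3)(p + 3)(p + 4) = 0 at p ∈ {-4, -3, 3}; ∂J/∂q = 4(q - 3)(q - 2)(q - 1) = 0 at q ∈ {1, 2, 3}.
The Hessian is diagonal: diag(J_pp, J_qq). Second derivatives: J_pp(-4)=168, J_pp(-3)=-144, J_pp(3)=1008; J_qq(1)=8, J_qq(2)=-4, J_qq(3)=8.
Saddle points occur where the two diagonal entries have opposite signs: (-4, 2), (-3, 1), (-3, 3), (3, 2). Count: 4.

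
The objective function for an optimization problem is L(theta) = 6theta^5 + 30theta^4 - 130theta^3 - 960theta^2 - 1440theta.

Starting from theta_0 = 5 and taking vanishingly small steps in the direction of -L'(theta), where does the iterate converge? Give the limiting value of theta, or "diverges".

L'(theta) = 30(theta - 4)(theta + 1)(theta + 3)(theta + 4), so L'(5) = 12960.
Gradient descent moves in the -L' direction, i.e. theta is decreasing.
The nearest critical point in that direction is theta = 4, where L'' = 8400 > 0 (a local minimum). The iterate converges there.

4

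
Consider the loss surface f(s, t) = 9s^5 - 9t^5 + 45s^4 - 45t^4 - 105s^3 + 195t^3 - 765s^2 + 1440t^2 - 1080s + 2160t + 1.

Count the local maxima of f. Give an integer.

f separates as a function of s plus a function of t, so ∇f=0 decouples.
∂f/∂s = 45(s - 3)(s + 1)(s + 2)(s + 4) = 0 at s ∈ {-4, -2, -1, 3}; ∂f/∂t = -45(t - 4)(t + 1)(t + 3)(t + 4) = 0 at t ∈ {-4, -3, -1, 4}.
The Hessian is diagonal: diag(f_ss, f_tt). Second derivatives: f_ss(-4)=-1890, f_ss(-2)=450, f_ss(-1)=-540, f_ss(3)=6300; f_tt(-4)=1080, f_tt(-3)=-630, f_tt(-1)=1350, f_tt(4)=-12600.
Local maxima occur where both diagonal entries negative: (-4, -3), (-4, 4), (-1, -3), (-1, 4). Count: 4.

4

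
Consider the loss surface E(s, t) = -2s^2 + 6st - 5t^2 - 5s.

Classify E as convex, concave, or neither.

E is quadratic, so its Hessian is the constant matrix H = [[-4, 6], [6, -10]].
det(H) = 4, tr(H) = -14.
det(H) > 0 and tr(H) < 0, so H is negative definite everywhere: concave.

concave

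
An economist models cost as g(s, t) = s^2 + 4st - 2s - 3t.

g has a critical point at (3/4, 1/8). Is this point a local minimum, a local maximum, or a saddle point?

saddle point

The Hessian of g is constant: H = [[2, 4], [4, 0]].
det(H) = 2·0 − 4² = -16.
Since det(H) < 0, H is indefinite and the critical point is a saddle point.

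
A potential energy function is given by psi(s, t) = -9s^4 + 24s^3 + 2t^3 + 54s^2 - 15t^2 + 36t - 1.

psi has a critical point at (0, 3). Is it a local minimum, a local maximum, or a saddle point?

local minimum

The mixed partial ∂²psi/∂s∂t is 0, so the Hessian at any point is diag(psi_ss, psi_tt) = diag(36(-3s^2 + 4s + 3), 6(2t - 5)).
At (0, 3): H = diag(108, 6).
Both eigenvalues are positive, so H is positive definite: a local minimum.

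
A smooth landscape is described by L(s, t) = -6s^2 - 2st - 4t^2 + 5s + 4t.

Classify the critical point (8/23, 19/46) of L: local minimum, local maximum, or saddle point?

local maximum

The Hessian of L is constant: H = [[-12, -2], [-2, -8]].
det(H) = (-12)·(-8) − (-2)² = 92.
det(H) > 0 and tr(H) = -20 < 0, so H is negative definite and the point is a local maximum.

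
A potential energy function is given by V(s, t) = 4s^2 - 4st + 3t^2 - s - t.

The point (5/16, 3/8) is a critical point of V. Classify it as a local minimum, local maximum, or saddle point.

The Hessian of V is constant: H = [[8, -4], [-4, 6]].
det(H) = 8·6 − (-4)² = 32.
det(H) > 0 and tr(H) = 14 > 0, so H is positive definite and the point is a local minimum.

local minimum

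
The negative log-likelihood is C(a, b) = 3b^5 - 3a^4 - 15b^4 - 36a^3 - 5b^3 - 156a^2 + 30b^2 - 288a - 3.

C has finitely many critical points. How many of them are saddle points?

6

C separates as a function of a plus a function of b, so ∇C=0 decouples.
∂C/∂a = -12(a + 2)(a + 3)(a + 4) = 0 at a ∈ {-4, -3, -2}; ∂C/∂b = 15b(b - 4)(b - 1)(b + 1) = 0 at b ∈ {-1, 0, 1, 4}.
The Hessian is diagonal: diag(C_aa, C_bb). Second derivatives: C_aa(-4)=-24, C_aa(-3)=12, C_aa(-2)=-24; C_bb(-1)=-150, C_bb(0)=60, C_bb(1)=-90, C_bb(4)=900.
Saddle points occur where the two diagonal entries have opposite signs: (-4, 0), (-4, 4), (-3, -1), (-3, 1), (-2, 0), (-2, 4). Count: 6.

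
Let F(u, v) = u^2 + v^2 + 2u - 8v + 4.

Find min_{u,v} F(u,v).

-13

F(u,v) separates as P(u) + Q(v) + 4, so its minimum is min P + min Q + 4.
P'(u) = 2u + 2 vanishes at u ∈ {-1}; Q'(v) = 2v - 8 vanishes at v ∈ {4}.
Local minima of P (where P''>0): P(-1)=-1. Local minima of Q: Q(4)=-16.
So the global minimum of F is P(-1) + Q(4) + 4 = -1 − 16 + 4 = -13, attained at (-1, 4).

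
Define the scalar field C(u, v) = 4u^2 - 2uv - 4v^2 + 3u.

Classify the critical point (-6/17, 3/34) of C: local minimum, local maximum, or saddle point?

The Hessian of C is constant: H = [[8, -2], [-2, -8]].
det(H) = 8·(-8) − (-2)² = -68.
Since det(H) < 0, H is indefinite and the critical point is a saddle point.

saddle point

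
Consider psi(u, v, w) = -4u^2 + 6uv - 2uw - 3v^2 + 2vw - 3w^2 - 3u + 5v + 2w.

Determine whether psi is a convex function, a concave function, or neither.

psi is quadratic, so its Hessian is the constant matrix H = [[-8, 6, -2], [6, -6, 2], [-2, 2, -6]].
Leading principal minors: -8, 12, -64.
Signs alternate −, +, − ⇒ H ≺ 0 ⇒ concave.

concave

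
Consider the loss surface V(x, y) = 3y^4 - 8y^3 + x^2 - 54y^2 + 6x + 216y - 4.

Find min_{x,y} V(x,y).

-688

V(x,y) separates as P(x) + Q(y) − 4, so its minimum is min P + min Q − 4.
P'(x) = 2x + 6 vanishes at x ∈ {-3}; Q'(y) = 12(y - 3)(y - 2)(y + 3) vanishes at y ∈ {-3, 2, 3}.
Local minima of P (where P''>0): P(-3)=-9. Local minima of Q: Q(-3)=-675, Q(3)=189.
So the global minimum of V is P(-3) + Q(-3) − 4 = -9 − 675 − 4 = -688, attained at (-3, -3).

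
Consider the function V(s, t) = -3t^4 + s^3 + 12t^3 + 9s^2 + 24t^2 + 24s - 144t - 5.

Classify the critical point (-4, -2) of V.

The mixed partial ∂²V/∂s∂t is 0, so the Hessian at any point is diag(V_ss, V_tt) = diag(6(s + 3), 12(-3t^2 + 6t + 4)).
At (-4, -2): H = diag(-6, -240).
Both eigenvalues are negative, so H is negative definite: a local maximum.

local maximum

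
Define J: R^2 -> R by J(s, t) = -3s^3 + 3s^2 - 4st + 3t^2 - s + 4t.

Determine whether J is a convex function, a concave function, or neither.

neither

The term -3s^3 is cubic, so the Hessian is not constant.
∂²J/∂s² = -18s + 6, which takes both signs as s varies (negative for sufficiently large s). A diagonal entry of the Hessian changing sign means the Hessian is neither positive- nor negative-semidefinite on all of R^2.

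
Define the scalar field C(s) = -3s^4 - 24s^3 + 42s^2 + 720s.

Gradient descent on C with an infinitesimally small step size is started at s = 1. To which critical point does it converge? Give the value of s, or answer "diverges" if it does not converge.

C'(s) = -12(s - 3)(s + 4)(s + 5), so C'(1) = 720.
Gradient descent moves in the -C' direction, i.e. s is decreasing.
The nearest critical point in that direction is s = -4, where C'' = 84 > 0 (a local minimum). The iterate converges there.

-4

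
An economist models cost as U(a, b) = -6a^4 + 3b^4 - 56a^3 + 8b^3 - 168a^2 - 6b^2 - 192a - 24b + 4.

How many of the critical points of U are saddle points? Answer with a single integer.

U separates as a function of a plus a function of b, so ∇U=0 decouples.
∂U/∂a = -24(a + 1)(a + 2)(a + 4) = 0 at a ∈ {-4, -2, -1}; ∂U/∂b = 12(b - 1)(b + 1)(b + 2) = 0 at b ∈ {-2, -1, 1}.
The Hessian is diagonal: diag(U_aa, U_bb). Second derivatives: U_aa(-4)=-144, U_aa(-2)=48, U_aa(-1)=-72; U_bb(-2)=36, U_bb(-1)=-24, U_bb(1)=72.
Saddle points occur where the two diagonal entries have opposite signs: (-4, -2), (-4, 1), (-2, -1), (-1, -2), (-1, 1). Count: 5.

5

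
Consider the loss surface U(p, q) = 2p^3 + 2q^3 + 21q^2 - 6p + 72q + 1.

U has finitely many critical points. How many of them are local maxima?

1

U separates as a function of p plus a function of q, so ∇U=0 decouples.
∂U/∂p = 6(p - 1)(p + 1) = 0 at p ∈ {-1, 1}; ∂U/∂q = 6(q + 3)(q + 4) = 0 at q ∈ {-4, -3}.
The Hessian is diagonal: diag(U_pp, U_qq). Second derivatives: U_pp(-1)=-12, U_pp(1)=12; U_qq(-4)=-6, U_qq(-3)=6.
Local maxima occur where both diagonal entries negative: (-1, -4). Count: 1.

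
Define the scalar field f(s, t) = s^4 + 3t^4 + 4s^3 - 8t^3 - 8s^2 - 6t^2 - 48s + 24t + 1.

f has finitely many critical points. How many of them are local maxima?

1

f separates as a function of s plus a function of t, so ∇f=0 decouples.
∂f/∂s = 4(s - 2)(s + 2)(s + 3) = 0 at s ∈ {-3, -2, 2}; ∂f/∂t = 12(t - 2)(t - 1)(t + 1) = 0 at t ∈ {-1, 1, 2}.
The Hessian is diagonal: diag(f_ss, f_tt). Second derivatives: f_ss(-3)=20, f_ss(-2)=-16, f_ss(2)=80; f_tt(-1)=72, f_tt(1)=-24, f_tt(2)=36.
Local maxima occur where both diagonal entries negative: (-2, 1). Count: 1.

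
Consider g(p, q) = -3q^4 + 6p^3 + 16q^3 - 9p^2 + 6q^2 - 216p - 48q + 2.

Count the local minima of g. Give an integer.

1

g separates as a function of p plus a function of q, so ∇g=0 decouples.
∂g/∂p = 18(p - 4)(p + 3) = 0 at p ∈ {-3, 4}; ∂g/∂q = -12(q - 4)(q - 1)(q + 1) = 0 at q ∈ {-1, 1, 4}.
The Hessian is diagonal: diag(g_pp, g_qq). Second derivatives: g_pp(-3)=-126, g_pp(4)=126; g_qq(-1)=-120, g_qq(1)=72, g_qq(4)=-180.
Local minima occur where both diagonal entries positive: (4, 1). Count: 1.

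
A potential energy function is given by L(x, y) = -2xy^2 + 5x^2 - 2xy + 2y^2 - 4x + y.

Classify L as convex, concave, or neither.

neither

The term -2xy^2 is cubic, so the Hessian is not constant.
∂²L/∂y² = -4x + 4, which takes both signs as x varies (negative for sufficiently large x). A diagonal entry of the Hessian changing sign means the Hessian is neither positive- nor negative-semidefinite on all of R^2.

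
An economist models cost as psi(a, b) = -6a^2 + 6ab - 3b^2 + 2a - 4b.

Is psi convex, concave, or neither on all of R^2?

psi is quadratic, so its Hessian is the constant matrix H = [[-12, 6], [6, -6]].
det(H) = 36, tr(H) = -18.
det(H) > 0 and tr(H) < 0, so H is negative definite everywhere: concave.

concave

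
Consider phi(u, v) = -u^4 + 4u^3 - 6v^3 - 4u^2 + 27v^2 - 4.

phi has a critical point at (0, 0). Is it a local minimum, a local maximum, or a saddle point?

The mixed partial ∂²phi/∂u∂v is 0, so the Hessian at any point is diag(phi_uu, phi_vv) = diag(4(-3u^2 + 6u - 2), 18(-2v + 3)).
At (0, 0): H = diag(-8, 54).
The eigenvalues have opposite signs, so H is indefinite: a saddle point.

saddle point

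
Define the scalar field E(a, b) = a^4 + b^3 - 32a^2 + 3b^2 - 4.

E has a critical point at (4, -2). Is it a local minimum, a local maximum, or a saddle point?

saddle point

The mixed partial ∂²E/∂a∂b is 0, so the Hessian at any point is diag(E_aa, E_bb) = diag(4(3a^2 - 16), 6(b + 1)).
At (4, -2): H = diag(128, -6).
The eigenvalues have opposite signs, so H is indefinite: a saddle point.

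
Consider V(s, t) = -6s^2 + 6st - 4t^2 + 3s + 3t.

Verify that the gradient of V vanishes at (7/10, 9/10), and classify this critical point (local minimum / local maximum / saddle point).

local maximum

∇V = (-12s + 6t + 3, 6s - 8t + 3); substituting (7/10, 9/10) gives ∇V = (0, 0), so (7/10, 9/10) is indeed a critical point.
The Hessian of V is constant: H = [[-12, 6], [6, -8]].
det(H) = (-12)·(-8) − 6² = 60.
det(H) > 0 and tr(H) = -20 < 0, so H is negative definite and the point is a local maximum.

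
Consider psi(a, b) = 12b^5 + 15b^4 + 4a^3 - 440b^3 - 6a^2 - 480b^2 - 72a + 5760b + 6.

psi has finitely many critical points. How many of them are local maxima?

psi separates as a function of a plus a function of b, so ∇psi=0 decouples.
∂psi/∂a = 12(a - 3)(a + 2) = 0 at a ∈ {-2, 3}; ∂psi/∂b = 60(b - 4)(b - 2)(b + 3)(b + 4) = 0 at b ∈ {-4, -3, 2, 4}.
The Hessian is diagonal: diag(psi_aa, psi_bb). Second derivatives: psi_aa(-2)=-60, psi_aa(3)=60; psi_bb(-4)=-2880, psi_bb(-3)=2100, psi_bb(2)=-3600, psi_bb(4)=6720.
Local maxima occur where both diagonal entries negative: (-2, -4), (-2, 2). Count: 2.

2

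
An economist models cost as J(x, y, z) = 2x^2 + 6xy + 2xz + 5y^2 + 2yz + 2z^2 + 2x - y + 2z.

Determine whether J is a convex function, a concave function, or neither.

J is quadratic, so its Hessian is the constant matrix H = [[4, 6, 2], [6, 10, 2], [2, 2, 4]].
Leading principal minors: 4, 4, 8.
All positive ⇒ H ≻ 0 ⇒ convex.

convex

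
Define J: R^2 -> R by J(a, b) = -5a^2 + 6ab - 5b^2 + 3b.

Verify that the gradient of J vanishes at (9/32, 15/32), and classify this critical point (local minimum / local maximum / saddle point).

local maximum

∇J = (-10a + 6b, 6a - 10b + 3); substituting (9/32, 15/32) gives ∇J = (0, 0), so (9/32, 15/32) is indeed a critical point.
The Hessian of J is constant: H = [[-10, 6], [6, -10]].
det(H) = (-10)·(-10) − 6² = 64.
det(H) > 0 and tr(H) = -20 < 0, so H is negative definite and the point is a local maximum.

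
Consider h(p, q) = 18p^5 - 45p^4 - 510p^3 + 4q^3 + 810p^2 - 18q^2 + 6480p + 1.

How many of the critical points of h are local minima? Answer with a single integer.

2

h separates as a function of p plus a function of q, so ∇h=0 decouples.
∂h/∂p = 90(p - 4)(p - 3)(p + 2)(p + 3) = 0 at p ∈ {-3, -2, 3, 4}; ∂h/∂q = 12q(q - 3) = 0 at q ∈ {0, 3}.
The Hessian is diagonal: diag(h_pp, h_qq). Second derivatives: h_pp(-3)=-3780, h_pp(-2)=2700, h_pp(3)=-2700, h_pp(4)=3780; h_qq(0)=-36, h_qq(3)=36.
Local minima occur where both diagonal entries positive: (-2, 3), (4, 3). Count: 2.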